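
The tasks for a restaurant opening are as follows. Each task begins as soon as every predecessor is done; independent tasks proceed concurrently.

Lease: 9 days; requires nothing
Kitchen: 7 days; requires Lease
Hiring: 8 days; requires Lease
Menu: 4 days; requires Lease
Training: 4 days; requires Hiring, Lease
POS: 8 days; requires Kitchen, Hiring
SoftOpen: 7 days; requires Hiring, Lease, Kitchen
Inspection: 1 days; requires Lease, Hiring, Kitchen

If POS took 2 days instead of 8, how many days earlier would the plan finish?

Baseline: Lease→Hiring→POS = 9+8+8 = 25 → 25 days.
Since POS is critical, the -6 change carries straight to that chain (now 19 days).
Now Lease→Hiring→SoftOpen = 9+8+7 = 24 is longest, so the finish becomes 24 days.
Change in finish: 24 − 25 = -1 days.

1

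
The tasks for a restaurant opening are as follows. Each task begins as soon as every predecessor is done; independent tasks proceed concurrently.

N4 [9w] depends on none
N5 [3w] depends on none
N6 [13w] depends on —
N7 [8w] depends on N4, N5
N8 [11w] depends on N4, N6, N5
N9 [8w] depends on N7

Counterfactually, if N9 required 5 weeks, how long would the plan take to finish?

Baseline: N4→N7→N9 = 9+8+8 = 25 → 25 weeks.
N9 lies on that path, so at 5 weeks the path becomes 22 weeks.
Now N6→N8 = 13+11 = 24 is longest, so the finish becomes 24 weeks.

24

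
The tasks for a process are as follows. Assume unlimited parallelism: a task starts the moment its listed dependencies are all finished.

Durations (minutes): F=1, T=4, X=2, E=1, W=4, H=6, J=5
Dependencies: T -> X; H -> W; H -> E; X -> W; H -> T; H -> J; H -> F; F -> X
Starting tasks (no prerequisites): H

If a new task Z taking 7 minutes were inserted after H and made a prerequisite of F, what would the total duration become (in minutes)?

20

Originally the job takes 16 minutes.
With Z inserted, F now waits for max(H, Z).
New critical path: H→Z→F→X→W = 6+7+1+2+4 = 20 ⇒ 20 minutes.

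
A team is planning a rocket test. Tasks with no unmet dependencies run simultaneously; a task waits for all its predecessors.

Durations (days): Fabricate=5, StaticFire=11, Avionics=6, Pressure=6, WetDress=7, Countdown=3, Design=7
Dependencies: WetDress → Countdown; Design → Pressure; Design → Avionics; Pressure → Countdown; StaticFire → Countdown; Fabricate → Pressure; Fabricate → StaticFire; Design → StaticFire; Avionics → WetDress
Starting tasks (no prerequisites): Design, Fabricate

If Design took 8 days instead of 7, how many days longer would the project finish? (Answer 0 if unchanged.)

The binding path is Design→Avionics→WetDress→Countdown = 7+6+7+3 = 23; finish at 23 days.
Design is on the critical path; changing it to 8 makes that path 24 days.
No other chain overtakes it, so the finish is 24 days.
Change in finish: 24 − 23 = +1 days.

1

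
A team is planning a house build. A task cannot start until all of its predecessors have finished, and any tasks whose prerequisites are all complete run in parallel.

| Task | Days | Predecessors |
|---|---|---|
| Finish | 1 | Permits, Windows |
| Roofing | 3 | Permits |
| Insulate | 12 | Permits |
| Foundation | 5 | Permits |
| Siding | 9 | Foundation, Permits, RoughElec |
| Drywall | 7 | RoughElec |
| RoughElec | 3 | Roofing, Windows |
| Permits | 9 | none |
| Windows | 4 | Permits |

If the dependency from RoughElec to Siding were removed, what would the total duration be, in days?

Before: longest chain Permits→Windows→RoughElec→Siding = 9+4+3+9 = 25, finish 25.
Without RoughElec→Siding, Siding's earliest start moves from 16 to 14.
The longest chain is now Permits→Foundation→Siding = 9+5+9 = 23, so the house build takes 23 days.

23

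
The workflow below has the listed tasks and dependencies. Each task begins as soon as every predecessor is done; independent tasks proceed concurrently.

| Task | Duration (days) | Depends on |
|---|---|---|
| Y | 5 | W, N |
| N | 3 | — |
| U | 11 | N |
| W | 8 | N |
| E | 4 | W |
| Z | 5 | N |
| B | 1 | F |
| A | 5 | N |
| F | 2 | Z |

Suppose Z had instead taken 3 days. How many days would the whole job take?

Baseline: N→W→Y = 3+8+5 = 16 → 16 days.
Z is off the critical path — its longest chain is 11 days, giving 5 of slack.
The critical path is still N→W→Y; finish is now 16 days.

16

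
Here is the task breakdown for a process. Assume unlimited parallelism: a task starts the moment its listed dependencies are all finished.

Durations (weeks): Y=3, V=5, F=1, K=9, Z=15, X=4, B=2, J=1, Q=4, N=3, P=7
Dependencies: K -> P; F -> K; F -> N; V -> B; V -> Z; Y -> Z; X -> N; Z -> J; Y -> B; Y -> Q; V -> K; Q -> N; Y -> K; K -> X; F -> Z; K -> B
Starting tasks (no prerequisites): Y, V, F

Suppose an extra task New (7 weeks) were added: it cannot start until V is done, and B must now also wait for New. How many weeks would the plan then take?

21

Originally the plan takes 21 weeks.
With New inserted, B now waits for max(Y, K, V, New).
New critical path: V→K→X→N = 5+9+4+3 = 21 ⇒ 21 weeks.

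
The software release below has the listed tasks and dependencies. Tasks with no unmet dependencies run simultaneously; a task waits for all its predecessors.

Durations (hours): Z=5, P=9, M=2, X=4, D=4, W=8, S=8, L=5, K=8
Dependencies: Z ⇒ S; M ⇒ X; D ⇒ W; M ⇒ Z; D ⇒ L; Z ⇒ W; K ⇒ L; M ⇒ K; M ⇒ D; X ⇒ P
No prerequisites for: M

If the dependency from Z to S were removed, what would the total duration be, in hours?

With the dependency in place, M→K→L = 2+8+5 = 15 sets the finish at 15 hours.
Without Z→S, S's earliest start moves from 7 to 0.
After: M→K→L = 2+8+5 = 15 → 15 hours.

15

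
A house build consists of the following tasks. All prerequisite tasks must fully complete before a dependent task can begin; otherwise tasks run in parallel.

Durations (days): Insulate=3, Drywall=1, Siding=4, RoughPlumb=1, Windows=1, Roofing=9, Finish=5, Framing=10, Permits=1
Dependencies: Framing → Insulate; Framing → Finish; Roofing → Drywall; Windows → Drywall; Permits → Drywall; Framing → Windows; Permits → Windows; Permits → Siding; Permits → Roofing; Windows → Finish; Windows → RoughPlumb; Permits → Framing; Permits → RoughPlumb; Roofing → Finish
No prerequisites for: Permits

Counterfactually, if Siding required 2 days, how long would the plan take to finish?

17

Baseline: Permits→Framing→Windows→Finish = 1+10+1+5 = 17 → 17 days.
Siding is off the critical path — its longest chain is 5 days, giving 12 of slack.
The critical path is still Permits→Framing→Windows→Finish; finish is now 17 days.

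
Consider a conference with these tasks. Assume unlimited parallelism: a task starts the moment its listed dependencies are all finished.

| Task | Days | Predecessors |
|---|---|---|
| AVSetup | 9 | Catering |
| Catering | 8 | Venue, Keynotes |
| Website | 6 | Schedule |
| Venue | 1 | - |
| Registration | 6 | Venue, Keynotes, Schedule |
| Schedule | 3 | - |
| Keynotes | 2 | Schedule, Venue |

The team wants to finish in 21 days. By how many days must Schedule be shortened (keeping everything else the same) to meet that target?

1

Current finish: 22 days; target: 21.
Schedule is on every critical path, so each day cut from Schedule cuts the finish by one (this holds down to a finish of 20).
Need 22 − 21 = 1 day off Schedule → Schedule becomes 2 days, finish becomes 21.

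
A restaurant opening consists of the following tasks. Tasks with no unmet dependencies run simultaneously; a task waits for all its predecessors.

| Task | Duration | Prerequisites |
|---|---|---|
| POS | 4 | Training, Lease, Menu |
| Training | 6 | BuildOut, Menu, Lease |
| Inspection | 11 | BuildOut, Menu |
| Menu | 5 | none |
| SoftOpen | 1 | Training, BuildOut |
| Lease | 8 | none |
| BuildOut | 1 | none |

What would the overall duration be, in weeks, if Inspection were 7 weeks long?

18

The binding path is Lease→Training→POS = 8+6+4 = 18; finish at 18 weeks.
Inspection is off the critical path — its longest chain is 16 weeks, giving 2 of slack.
That remains the longest chain; total 18 weeks.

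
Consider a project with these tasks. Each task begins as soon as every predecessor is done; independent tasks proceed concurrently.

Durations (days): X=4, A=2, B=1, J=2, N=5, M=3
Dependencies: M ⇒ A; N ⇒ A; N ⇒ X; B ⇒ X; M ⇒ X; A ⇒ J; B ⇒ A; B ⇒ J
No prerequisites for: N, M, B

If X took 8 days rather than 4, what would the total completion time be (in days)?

13

As given, the longest chain is N→X = 5+4 = 9, so the finish is 9 days.
X is on the critical path; changing it to 8 makes that path 13 days.
No other chain overtakes it, so the finish is 13 days.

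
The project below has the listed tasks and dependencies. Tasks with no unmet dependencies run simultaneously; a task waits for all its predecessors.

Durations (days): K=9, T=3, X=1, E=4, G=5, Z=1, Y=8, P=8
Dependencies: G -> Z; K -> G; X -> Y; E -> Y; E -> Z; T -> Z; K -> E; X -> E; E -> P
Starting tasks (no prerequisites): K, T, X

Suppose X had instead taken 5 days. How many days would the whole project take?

Critical path before the change: K→E→Y = 9+4+8 = 21 giving 21 days.
X has 8 days of float (longest path through it is 13).
No other chain overtakes it, so the finish is 21 days.

21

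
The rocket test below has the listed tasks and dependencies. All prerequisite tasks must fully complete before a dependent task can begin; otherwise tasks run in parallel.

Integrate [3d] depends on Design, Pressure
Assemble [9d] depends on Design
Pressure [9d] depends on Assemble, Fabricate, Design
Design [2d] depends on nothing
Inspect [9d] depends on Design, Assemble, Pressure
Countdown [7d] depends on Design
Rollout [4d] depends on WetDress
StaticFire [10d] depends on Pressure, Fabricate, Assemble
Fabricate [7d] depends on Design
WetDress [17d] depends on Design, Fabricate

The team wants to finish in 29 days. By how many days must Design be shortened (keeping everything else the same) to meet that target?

Current finish: 30 days; target: 29.
Design is on every critical path, so each day cut from Design cuts the finish by one (this holds down to a finish of 29).
Need 30 − 29 = 1 day off Design → Design becomes 1 day, finish becomes 29.

1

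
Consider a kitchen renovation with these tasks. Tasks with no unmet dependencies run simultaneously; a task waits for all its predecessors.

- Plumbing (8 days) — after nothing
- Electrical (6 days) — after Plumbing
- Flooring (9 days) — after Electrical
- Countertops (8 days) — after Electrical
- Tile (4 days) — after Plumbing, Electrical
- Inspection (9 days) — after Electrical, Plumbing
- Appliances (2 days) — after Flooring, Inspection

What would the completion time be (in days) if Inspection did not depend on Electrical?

25

With the dependency in place, Plumbing→Electrical→Flooring→Appliances = 8+6+9+2 = 25 sets the finish at 25 days.
Without Electrical→Inspection, Inspection's earliest start moves from 14 to 8.
New critical path: Plumbing→Electrical→Flooring→Appliances = 8+6+9+2 = 25 ⇒ 25 days.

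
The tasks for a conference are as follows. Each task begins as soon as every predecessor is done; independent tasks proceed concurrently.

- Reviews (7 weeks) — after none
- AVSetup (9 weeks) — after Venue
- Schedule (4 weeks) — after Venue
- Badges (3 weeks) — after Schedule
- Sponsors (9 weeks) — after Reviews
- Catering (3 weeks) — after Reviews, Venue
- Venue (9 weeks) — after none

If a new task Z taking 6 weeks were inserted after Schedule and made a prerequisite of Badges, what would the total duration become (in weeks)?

22

Originally the plan takes 18 weeks.
With Z inserted, Badges now waits for max(Schedule, Z).
New critical path: Venue→Schedule→Z→Badges = 9+4+6+3 = 22 ⇒ 22 weeks.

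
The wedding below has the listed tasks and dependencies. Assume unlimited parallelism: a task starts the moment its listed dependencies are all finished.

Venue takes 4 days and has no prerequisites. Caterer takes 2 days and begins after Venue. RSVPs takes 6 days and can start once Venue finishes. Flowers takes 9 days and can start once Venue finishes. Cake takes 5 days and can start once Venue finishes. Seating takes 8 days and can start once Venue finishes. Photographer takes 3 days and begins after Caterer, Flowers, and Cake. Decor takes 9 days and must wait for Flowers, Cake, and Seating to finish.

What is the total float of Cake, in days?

The longest chain is Venue→Flowers→Decor = 4+9+9 = 22; overall finish 22 days.
The longest chain containing Cake totals 18 days.
So Cake can slip 13 − 9 = 4 days.

4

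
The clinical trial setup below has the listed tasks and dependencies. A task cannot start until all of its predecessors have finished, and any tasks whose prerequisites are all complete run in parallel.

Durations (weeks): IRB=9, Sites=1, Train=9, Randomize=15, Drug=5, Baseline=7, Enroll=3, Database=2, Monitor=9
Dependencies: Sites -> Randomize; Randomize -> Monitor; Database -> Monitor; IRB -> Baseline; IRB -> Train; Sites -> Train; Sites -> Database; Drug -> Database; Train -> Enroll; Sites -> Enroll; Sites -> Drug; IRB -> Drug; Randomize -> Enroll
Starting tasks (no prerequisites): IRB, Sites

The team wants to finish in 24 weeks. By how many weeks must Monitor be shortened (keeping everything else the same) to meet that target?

1

Current finish: 25 weeks; target: 24.
Monitor is on every critical path, so each week cut from Monitor cuts the finish by one (this holds down to a finish of 21).
Need 25 − 24 = 1 week off Monitor → Monitor becomes 8 weeks, finish becomes 24.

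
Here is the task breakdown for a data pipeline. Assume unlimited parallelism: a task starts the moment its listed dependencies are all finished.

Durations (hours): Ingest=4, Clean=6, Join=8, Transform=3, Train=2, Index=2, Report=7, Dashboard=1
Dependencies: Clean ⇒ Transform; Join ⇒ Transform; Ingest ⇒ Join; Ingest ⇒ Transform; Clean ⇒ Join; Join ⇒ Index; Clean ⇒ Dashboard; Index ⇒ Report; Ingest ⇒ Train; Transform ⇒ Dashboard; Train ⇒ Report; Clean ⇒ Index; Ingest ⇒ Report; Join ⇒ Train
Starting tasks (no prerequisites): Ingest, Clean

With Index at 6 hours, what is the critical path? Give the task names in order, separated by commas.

The binding path is Clean→Join→Index→Report = 6+8+2+7 = 23; finish at 23 hours.
Since Index is critical, the +4 change carries straight to that chain (now 27 hours).
That remains the longest chain; total 27 hours.

Clean, Join, Index, Report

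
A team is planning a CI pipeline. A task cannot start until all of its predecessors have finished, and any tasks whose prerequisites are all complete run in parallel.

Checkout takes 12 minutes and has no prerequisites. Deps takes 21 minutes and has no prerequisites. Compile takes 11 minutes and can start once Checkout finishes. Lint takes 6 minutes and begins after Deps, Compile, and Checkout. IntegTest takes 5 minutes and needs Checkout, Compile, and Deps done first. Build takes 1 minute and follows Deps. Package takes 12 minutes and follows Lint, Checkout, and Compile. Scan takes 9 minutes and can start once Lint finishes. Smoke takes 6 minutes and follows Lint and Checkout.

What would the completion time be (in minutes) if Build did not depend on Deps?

41

Original critical path: Checkout→Compile→Lint→Package = 12+11+6+12 = 41 ⇒ 41 minutes.
Without Deps→Build, Build's earliest start moves from 21 to 0.
After: Checkout→Compile→Lint→Package = 12+11+6+12 = 41 → 41 minutes.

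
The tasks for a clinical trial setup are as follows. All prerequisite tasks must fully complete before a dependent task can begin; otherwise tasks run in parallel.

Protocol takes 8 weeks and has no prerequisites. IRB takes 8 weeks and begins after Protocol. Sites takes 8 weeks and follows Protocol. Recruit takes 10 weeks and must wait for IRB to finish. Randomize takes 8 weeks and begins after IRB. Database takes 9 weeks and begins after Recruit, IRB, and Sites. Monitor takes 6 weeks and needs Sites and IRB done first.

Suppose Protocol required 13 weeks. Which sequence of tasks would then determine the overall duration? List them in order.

The binding path is Protocol→IRB→Recruit→Database = 8+8+10+9 = 35; finish at 35 weeks.
Protocol lies on that path, so at 13 weeks the path becomes 40 weeks.
The critical path is still Protocol→IRB→Recruit→Database; finish is now 40 weeks.

Protocol, IRB, Recruit, Database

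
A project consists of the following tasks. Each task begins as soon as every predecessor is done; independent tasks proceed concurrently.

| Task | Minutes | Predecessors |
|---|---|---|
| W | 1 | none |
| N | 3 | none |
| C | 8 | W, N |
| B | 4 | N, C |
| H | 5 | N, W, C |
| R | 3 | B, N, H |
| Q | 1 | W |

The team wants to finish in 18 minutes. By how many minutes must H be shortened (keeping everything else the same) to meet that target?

1

Current finish: 19 minutes; target: 18.
H is on every critical path, so each minute cut from H cuts the finish by one (this holds down to a finish of 18).
Need 19 − 18 = 1 minute off H → H becomes 4 minutes, finish becomes 18.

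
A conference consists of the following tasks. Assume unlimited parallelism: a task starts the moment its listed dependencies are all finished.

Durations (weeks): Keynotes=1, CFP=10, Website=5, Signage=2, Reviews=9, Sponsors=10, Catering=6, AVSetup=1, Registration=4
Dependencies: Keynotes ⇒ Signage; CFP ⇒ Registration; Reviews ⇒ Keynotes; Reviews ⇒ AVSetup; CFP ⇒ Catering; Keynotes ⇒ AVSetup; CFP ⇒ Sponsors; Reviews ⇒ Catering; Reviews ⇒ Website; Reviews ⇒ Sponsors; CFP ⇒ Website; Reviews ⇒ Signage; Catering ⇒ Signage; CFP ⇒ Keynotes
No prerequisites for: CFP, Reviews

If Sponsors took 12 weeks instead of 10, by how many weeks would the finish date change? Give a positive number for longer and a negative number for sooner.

Actual critical path: CFP→Sponsors = 10+10 = 20 ⇒ 20 weeks.
Sponsors is on the critical path; changing it to 12 makes that path 22 weeks.
No other chain overtakes it, so the finish is 22 weeks.
Change in finish: 22 − 20 = +2 weeks.

2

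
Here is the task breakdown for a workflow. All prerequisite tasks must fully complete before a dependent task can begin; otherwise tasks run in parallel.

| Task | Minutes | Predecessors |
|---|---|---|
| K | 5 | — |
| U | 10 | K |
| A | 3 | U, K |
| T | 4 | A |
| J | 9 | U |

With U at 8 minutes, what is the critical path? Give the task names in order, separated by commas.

Critical path before the change: K→U→J = 5+10+9 = 24 giving 24 minutes.
U lies on that path, so at 8 minutes the path becomes 22 minutes.
No other chain overtakes it, so the finish is 22 minutes.

K, U, J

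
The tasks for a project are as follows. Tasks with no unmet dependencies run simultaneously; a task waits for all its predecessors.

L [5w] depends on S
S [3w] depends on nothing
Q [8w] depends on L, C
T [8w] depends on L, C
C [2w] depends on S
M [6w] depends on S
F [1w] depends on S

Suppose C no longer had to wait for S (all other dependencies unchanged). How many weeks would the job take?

With the dependency in place, S→L→Q = 3+5+8 = 16 sets the finish at 16 weeks.
Without S→C, C's earliest start moves from 3 to 0.
New critical path: S→L→Q = 3+5+8 = 16 ⇒ 16 weeks.

16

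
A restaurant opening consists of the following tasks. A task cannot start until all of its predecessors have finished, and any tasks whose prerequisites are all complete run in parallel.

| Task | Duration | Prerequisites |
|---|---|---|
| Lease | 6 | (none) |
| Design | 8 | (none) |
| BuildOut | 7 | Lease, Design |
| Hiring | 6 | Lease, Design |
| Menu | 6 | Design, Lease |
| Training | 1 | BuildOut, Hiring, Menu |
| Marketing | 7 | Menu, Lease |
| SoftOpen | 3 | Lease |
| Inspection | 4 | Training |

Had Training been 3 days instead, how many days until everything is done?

22

Baseline: Design→Menu→Marketing = 8+6+7 = 21 → 21 days.
The longest path through Training is only 20 days, so Training has float 1.
The binding chain switches to Design→BuildOut→Training→Inspection = 8+7+3+4 = 22; finish 22 days.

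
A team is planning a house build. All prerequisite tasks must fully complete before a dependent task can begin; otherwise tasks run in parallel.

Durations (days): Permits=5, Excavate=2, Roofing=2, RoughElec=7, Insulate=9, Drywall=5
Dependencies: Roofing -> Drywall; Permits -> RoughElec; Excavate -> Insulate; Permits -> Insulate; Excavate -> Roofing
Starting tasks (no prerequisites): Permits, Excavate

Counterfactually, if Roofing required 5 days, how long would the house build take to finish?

14

Actual critical path: Permits→Insulate = 5+9 = 14 ⇒ 14 days.
The longest path through Roofing is only 9 days, so Roofing has float 5.
The critical path is still Permits→Insulate; finish is now 14 days.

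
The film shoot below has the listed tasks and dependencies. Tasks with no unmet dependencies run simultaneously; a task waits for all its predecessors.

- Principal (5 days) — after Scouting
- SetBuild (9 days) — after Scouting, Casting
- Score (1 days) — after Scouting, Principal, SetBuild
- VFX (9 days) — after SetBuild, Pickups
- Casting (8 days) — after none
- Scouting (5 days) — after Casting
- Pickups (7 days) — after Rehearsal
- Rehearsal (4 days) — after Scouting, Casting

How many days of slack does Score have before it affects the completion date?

10

Casting→Scouting→Rehearsal→Pickups→VFX = 8+5+4+7+9 = 33 sets the makespan at 33 days.
Score finishes as early as 23 and must finish by 33.
Float = 33 − 23 = 10.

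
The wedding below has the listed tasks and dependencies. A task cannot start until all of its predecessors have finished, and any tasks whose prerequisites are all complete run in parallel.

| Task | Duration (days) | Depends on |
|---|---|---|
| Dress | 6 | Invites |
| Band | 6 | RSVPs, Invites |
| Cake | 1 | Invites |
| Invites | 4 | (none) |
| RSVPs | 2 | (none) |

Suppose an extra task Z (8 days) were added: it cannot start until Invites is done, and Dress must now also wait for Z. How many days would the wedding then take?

Originally the wedding takes 10 days.
With Z inserted, Dress now waits for max(Invites, Z).
New critical path: Invites→Z→Dress = 4+8+6 = 18 ⇒ 18 days.

18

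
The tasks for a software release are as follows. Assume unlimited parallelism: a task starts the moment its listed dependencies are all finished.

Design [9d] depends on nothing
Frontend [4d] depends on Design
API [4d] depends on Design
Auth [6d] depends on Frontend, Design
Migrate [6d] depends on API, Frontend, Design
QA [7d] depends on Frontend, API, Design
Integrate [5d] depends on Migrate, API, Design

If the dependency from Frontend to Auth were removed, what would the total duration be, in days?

24

Original critical path: Design→Frontend→Migrate→Integrate = 9+4+6+5 = 24 ⇒ 24 days.
Without Frontend→Auth, Auth's earliest start moves from 13 to 9.
The longest chain is now Design→Frontend→Migrate→Integrate = 9+4+6+5 = 24, so the project takes 24 days.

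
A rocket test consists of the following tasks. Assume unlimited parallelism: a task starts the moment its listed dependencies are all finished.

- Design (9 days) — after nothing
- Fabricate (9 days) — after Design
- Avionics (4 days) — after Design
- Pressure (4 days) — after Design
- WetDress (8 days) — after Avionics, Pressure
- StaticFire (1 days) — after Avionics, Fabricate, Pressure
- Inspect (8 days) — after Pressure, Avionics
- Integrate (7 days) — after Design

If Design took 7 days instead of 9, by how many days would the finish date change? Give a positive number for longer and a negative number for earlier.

-2

The binding path is Design→Avionics→WetDress = 9+4+8 = 21; finish at 21 days.
Design is on the critical path; changing it to 7 makes that path 19 days.
No other chain overtakes it, so the finish is 19 days.
Change in finish: 19 − 21 = -2 days.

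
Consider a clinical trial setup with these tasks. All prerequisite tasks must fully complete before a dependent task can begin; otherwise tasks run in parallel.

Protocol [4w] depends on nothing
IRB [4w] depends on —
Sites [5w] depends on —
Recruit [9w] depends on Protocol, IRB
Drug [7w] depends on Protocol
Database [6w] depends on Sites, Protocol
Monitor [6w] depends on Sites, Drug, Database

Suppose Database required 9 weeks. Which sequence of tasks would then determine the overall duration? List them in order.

As given, the longest chain is Sites→Database→Monitor = 5+6+6 = 17, so the finish is 17 weeks.
Database is on the critical path; changing it to 9 makes that path 20 weeks.
That remains the longest chain; total 20 weeks.

Sites, Database, Monitor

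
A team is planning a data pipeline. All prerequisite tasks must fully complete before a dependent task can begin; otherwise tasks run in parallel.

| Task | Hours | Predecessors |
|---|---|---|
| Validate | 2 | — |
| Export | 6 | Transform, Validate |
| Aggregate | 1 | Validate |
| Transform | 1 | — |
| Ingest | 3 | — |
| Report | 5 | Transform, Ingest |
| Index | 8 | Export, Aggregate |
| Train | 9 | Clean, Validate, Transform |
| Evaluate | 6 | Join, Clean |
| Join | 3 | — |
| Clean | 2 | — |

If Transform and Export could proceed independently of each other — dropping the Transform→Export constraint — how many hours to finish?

16

Before: longest chain Validate→Export→Index = 2+6+8 = 16, finish 16.
Dropping Transform→Export doesn't change Export's earliest start (2); another predecessor still binds.
The longest chain is now Validate→Export→Index = 2+6+8 = 16, so the project takes 16 hours.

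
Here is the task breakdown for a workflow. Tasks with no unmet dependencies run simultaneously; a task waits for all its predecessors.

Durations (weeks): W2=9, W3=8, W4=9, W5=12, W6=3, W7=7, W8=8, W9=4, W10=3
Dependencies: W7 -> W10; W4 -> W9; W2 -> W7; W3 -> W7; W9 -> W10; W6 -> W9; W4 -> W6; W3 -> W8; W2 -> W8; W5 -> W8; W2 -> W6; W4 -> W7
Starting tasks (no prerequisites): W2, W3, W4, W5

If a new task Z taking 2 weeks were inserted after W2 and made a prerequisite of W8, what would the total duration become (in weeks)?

Originally the schedule takes 20 weeks.
With Z inserted, W8 now waits for max(W2, W5, W3, Z).
New critical path: W5→W8 = 12+8 = 20 ⇒ 20 weeks.

20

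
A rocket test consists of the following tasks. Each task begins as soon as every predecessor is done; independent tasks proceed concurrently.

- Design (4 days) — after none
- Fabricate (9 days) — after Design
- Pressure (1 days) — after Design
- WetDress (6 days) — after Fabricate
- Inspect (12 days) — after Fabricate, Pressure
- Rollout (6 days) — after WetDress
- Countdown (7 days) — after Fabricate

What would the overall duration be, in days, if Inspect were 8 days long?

25

Actual critical path: Design→Fabricate→Inspect = 4+9+12 = 25 ⇒ 25 days.
Inspect is on the critical path; changing it to 8 makes that path 21 days.
Now Design→Fabricate→WetDress→Rollout = 4+9+6+6 = 25 is longest, so the finish becomes 25 days.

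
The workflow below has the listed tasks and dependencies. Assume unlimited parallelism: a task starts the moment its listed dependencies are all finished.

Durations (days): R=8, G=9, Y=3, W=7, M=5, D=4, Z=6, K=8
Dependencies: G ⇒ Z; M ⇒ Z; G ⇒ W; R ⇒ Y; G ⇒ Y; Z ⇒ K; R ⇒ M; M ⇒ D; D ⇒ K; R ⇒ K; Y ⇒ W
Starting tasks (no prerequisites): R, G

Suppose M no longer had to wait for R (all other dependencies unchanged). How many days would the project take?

Before: longest chain R→M→Z→K = 8+5+6+8 = 27, finish 27.
Without R→M, M's earliest start moves from 8 to 0.
New critical path: G→Z→K = 9+6+8 = 23 ⇒ 23 days.

23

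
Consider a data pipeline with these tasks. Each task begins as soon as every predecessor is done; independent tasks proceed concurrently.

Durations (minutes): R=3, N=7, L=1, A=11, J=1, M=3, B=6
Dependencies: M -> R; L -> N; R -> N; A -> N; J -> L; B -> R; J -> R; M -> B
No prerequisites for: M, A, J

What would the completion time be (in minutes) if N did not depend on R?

Original critical path: M→B→R→N = 3+6+3+7 = 19 ⇒ 19 minutes.
Without R→N, N's earliest start moves from 12 to 11.
New critical path: A→N = 11+7 = 18 ⇒ 18 minutes.

18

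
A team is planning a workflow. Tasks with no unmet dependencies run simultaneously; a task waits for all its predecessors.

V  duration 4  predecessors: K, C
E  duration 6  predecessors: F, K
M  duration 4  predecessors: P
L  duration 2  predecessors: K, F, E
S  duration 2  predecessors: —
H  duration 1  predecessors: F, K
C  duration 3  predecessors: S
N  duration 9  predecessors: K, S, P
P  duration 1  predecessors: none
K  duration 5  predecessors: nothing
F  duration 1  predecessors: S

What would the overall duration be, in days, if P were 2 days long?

14

The binding path is K→N = 5+9 = 14; finish at 14 days.
P is off the critical path — its longest chain is 10 days, giving 4 of slack.
The critical path is still K→N; finish is now 14 days.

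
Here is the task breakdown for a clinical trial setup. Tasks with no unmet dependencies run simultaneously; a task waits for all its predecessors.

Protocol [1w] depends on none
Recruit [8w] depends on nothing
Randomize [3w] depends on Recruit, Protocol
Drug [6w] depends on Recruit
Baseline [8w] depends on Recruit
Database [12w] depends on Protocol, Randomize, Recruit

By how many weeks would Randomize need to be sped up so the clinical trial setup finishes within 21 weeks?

2

Current finish: 23 weeks; target: 21.
Randomize is on every critical path, so each week cut from Randomize cuts the finish by one (this holds down to a finish of 21).
Need 23 − 21 = 2 weeks off Randomize → Randomize becomes 1 week, finish becomes 21.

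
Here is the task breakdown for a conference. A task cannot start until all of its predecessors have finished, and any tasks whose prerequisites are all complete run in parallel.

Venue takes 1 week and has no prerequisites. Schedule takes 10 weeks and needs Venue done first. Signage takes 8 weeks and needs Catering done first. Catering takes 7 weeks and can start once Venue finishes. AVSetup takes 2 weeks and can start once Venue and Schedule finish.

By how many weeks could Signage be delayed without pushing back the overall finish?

0

Venue→Catering→Signage = 1+7+8 = 16 sets the makespan at 16 weeks.
Signage finishes as early as 16 and must finish by 16.
Slack of Signage = 8 − 8 = 0 weeks.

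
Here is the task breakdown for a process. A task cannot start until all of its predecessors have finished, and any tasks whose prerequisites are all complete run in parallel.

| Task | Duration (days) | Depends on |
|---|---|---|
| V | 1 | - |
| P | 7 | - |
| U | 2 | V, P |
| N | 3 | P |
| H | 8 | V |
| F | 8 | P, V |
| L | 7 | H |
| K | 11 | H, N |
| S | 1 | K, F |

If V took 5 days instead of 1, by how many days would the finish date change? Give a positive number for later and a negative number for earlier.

Baseline: P→N→K→S = 7+3+11+1 = 22 → 22 days.
V has 1 day of float (longest path through it is 21).
Now V→H→K→S = 5+8+11+1 = 25 is longest, so the finish becomes 25 days.
Change in finish: 25 − 22 = +3 days.

3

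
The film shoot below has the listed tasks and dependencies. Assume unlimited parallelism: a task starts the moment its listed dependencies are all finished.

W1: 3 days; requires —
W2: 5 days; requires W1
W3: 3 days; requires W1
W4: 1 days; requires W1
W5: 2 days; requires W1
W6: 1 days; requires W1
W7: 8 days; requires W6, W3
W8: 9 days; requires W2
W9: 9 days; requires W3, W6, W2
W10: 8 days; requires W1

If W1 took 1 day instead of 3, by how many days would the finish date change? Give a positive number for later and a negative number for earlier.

Actual critical path: W1→W2→W8 = 3+5+9 = 17 ⇒ 17 days.
W1 lies on that path, so at 1 day the path becomes 15 days.
No other chain overtakes it, so the finish is 15 days.
Change in finish: 15 − 17 = -2 days.

-2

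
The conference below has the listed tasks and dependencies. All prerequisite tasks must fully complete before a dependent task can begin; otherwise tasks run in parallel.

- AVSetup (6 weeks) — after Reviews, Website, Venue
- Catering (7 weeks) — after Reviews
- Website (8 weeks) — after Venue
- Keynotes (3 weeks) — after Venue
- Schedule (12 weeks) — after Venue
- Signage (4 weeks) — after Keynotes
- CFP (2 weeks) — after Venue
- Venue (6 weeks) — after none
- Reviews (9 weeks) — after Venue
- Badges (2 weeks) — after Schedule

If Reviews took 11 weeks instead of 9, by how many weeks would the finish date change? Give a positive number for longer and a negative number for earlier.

As given, the longest chain is Venue→Reviews→Catering = 6+9+7 = 22, so the finish is 22 weeks.
Reviews is on the critical path; changing it to 11 makes that path 24 weeks.
That remains the longest chain; total 24 weeks.
Change in finish: 24 − 22 = +2 weeks.

2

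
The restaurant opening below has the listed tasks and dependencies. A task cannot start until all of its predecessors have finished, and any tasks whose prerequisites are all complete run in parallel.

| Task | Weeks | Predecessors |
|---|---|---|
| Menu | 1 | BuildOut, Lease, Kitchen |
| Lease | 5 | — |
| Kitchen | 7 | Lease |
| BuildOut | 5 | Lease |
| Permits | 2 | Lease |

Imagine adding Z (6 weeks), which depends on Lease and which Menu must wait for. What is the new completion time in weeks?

13

Originally the restaurant opening takes 13 weeks.
With Z inserted, Menu now waits for max(BuildOut, Lease, Kitchen, Z).
New critical path: Lease→Kitchen→Menu = 5+7+1 = 13 ⇒ 13 weeks.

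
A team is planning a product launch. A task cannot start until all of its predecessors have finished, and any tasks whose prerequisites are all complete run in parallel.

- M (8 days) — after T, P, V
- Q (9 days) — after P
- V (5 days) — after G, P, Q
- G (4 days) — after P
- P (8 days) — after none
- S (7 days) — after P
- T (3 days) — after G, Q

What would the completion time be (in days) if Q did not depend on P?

Before: longest chain P→Q→V→M = 8+9+5+8 = 30, finish 30.
Without P→Q, Q's earliest start moves from 8 to 0.
After: P→G→V→M = 8+4+5+8 = 25 → 25 days.

25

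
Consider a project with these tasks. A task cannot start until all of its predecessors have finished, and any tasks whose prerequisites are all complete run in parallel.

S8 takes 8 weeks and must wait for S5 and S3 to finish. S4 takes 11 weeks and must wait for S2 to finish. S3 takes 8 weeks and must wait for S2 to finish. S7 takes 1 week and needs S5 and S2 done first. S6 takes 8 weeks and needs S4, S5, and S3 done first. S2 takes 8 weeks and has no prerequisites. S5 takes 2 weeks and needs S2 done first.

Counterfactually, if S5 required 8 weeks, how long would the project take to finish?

27

The binding path is S2→S4→S6 = 8+11+8 = 27; finish at 27 weeks.
The longest path through S5 is only 18 weeks, so S5 has float 9.
No other chain overtakes it, so the finish is 27 weeks.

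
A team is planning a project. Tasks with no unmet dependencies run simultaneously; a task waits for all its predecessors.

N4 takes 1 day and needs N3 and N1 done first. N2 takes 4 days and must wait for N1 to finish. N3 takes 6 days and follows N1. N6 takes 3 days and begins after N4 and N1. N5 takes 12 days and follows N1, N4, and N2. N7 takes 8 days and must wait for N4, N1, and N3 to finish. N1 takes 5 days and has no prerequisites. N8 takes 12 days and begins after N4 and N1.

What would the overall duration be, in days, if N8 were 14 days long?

As given, the longest chain is N1→N3→N4→N8 = 5+6+1+12 = 24, so the finish is 24 days.
N8 is on the critical path; changing it to 14 makes that path 26 days.
That remains the longest chain; total 26 days.

26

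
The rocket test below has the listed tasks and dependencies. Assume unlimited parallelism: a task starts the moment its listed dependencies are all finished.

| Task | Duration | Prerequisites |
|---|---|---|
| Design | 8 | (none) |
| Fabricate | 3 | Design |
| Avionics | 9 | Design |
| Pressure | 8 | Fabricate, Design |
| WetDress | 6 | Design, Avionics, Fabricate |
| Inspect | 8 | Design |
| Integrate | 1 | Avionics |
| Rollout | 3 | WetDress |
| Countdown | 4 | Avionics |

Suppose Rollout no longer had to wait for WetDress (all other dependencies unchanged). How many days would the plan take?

23

Original critical path: Design→Avionics→WetDress→Rollout = 8+9+6+3 = 26 ⇒ 26 days.
Without WetDress→Rollout, Rollout's earliest start moves from 23 to 0.
New critical path: Design→Avionics→WetDress = 8+9+6 = 23 ⇒ 23 days.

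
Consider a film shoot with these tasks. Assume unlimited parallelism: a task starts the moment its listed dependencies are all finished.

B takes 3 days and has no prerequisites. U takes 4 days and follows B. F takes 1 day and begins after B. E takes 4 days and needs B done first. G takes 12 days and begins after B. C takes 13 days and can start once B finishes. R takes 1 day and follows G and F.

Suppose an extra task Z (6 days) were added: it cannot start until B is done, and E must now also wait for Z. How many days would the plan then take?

Originally the plan takes 16 days.
With Z inserted, E now waits for max(B, Z).
New critical path: B→G→R = 3+12+1 = 16 ⇒ 16 days.

16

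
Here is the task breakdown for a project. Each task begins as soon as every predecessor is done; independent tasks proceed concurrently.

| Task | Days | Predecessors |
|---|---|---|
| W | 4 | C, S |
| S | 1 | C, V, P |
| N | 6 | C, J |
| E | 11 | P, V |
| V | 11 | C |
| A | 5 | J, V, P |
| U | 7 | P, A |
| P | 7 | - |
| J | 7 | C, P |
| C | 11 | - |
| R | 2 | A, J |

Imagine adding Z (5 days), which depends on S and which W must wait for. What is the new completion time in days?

Originally the schedule takes 34 days.
With Z inserted, W now waits for max(C, S, Z).
New critical path: C→V→A→U = 11+11+5+7 = 34 ⇒ 34 days.

34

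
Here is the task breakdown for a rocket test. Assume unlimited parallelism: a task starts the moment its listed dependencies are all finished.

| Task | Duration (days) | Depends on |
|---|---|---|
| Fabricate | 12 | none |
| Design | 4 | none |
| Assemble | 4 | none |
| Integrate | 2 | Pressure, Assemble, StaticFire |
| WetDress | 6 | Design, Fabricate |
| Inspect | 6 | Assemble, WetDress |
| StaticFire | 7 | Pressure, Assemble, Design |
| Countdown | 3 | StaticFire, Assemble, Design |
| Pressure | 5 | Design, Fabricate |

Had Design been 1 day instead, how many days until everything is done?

27

As given, the longest chain is Fabricate→Pressure→StaticFire→Countdown = 12+5+7+3 = 27, so the finish is 27 days.
The longest path through Design is only 19 days, so Design has float 8.
The critical path is still Fabricate→Pressure→StaticFire→Countdown; finish is now 27 days.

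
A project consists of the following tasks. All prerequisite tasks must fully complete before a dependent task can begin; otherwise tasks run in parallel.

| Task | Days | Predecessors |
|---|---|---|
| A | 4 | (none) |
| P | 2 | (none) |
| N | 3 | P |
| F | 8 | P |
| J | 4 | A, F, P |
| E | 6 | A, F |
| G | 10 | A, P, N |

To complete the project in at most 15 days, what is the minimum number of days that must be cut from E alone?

Current finish: 16 days; target: 15.
E is on every critical path, so each day cut from E cuts the finish by one (this holds down to a finish of 15).
Need 16 − 15 = 1 day off E → E becomes 5 days, finish becomes 15.

1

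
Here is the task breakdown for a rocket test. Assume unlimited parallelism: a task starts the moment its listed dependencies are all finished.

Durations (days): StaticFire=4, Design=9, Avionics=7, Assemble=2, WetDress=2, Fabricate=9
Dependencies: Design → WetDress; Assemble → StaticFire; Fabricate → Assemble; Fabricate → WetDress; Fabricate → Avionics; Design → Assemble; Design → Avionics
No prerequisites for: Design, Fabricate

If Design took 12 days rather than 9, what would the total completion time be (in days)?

19

Actual critical path: Design→Avionics = 9+7 = 16 ⇒ 16 days.
Since Design is critical, the +3 change carries straight to that chain (now 19 days).
The critical path is still Design→Avionics; finish is now 19 days.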